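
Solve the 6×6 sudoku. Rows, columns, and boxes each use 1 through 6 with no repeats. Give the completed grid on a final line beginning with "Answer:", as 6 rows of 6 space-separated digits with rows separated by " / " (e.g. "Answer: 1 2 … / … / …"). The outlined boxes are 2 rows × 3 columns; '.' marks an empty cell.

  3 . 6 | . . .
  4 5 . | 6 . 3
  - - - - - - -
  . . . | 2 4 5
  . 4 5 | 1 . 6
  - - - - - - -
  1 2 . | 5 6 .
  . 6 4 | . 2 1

Step 1. [r1c2∈{1}] r1c2's peers cover all but 1, so r1c2=1.
Step 2. [r3c3∈{1,3}] in row 3, 1 fits only at r3c3 ⇒ r3c3=1.
Step 3. [r1c4∈{4}] r1c4's peers cover all but 4, so r1c4=4.
Step 4. [r1c5∈{5}] r1c5 has the single candidate 5, so r1c5=5.
Step 5. [r1c6∈{2}] r1c6's peers cover all but 2. So r1c6=2.
Step 6. [r5c6∈{4}] r5c6 has the single candidate 4. So r5c6=4.
Step 7. [r4c1∈{2}] nothing but 2 survives at r4c1. So r4c1=2.
Step 8. [r4c5∈{3}] only 3 remains possible at r4c5 ⇒ r4c5=3.
Step 9. [r3c1∈{6}] only 6 remains possible at r3c1. So r3c1=6.
Step 10. [r6c4∈{3}] r6c4 has the single candidate 3, so r6c4=3.
Step 11. [r2c3∈{2}] only 2 remains possible at r2c3 ⇒ r2c3=2.
Step 12. [r6c1∈{5}] only 5 remains possible at r6c1, so r6c1=5.
Step 13. [r2c5∈{1}] nothing but 1 survives at r2c5, so r2c5=1.
Step 14. [r3c2∈{3}] r3c2 is down to just 3 ⇒ r3c2=3.
Step 15. [r5c3∈{3}] r5c3's peers cover all but 3. So r5c3=3.

Answer: 3 1 6 4 5 2 / 4 5 2 6 1 3 / 6 3 1 2 4 5 / 2 4 5 1 3 6 / 1 2 3 5 6 4 / 5 6 4 3 2 1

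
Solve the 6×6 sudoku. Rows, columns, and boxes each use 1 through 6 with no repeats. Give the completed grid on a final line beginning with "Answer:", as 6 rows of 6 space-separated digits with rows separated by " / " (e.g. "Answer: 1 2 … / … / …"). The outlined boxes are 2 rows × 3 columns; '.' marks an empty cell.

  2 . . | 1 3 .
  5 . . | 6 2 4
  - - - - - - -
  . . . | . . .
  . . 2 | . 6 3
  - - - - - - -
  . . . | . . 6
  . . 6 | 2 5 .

Step 1. [r5c2∈{1,2,3,4,5}] r5c2 is the only open cell in row 5 admitting 2. So r5c2=2.
Step 2. [r6c6∈{1}] r6c6 is down to just 1, so r6c6=1.
Step 3. [r5c3∈{1,3,4,5}] in row 5, 5 fits only at r5c3, so r5c3=5.
Step 4. [r3c5∈{1,4}] 1 has one home in col 5: r3c5, so r3c5=1.
Step 5. [r3c1∈{3,4,6}] in col 1, 6 fits only at r3c1, so r3c1=6.
Step 6. [r5c1∈{1,3,4}] in row 5, 1 fits only at r5c1, so r5c1=1.
Step 7. [r4c1∈{4}] r4c1's peers cover all but 4, so r4c1=4.
Step 8. [r4c4∈{5}] only 5 remains possible at r4c4, so r4c4=5.
Step 9. [r6c2∈{3,4}] across row 6, 4 lands solely at r6c2. So r6c2=4.
Step 10. [r2c3∈{1,3}] 1 has one home in col 3: r2c3 ⇒ r2c3=1.
Step 11. [r2c2∈{3}] r2c2's peers cover all but 3. So r2c2=3.
Step 12. [r5c5∈{4}] nothing but 4 survives at r5c5. So r5c5=4.
Step 13. [r1c2∈{6}] nothing but 6 survives at r1c2, so r1c2=6.
Step 14. [r3c3∈{3}] nothing but 3 survives at r3c3. So r3c3=3.
Step 15. [r1c3∈{4}] only 4 remains possible at r1c3, so r1c3=4.
Step 16. [r5c4∈{3}] nothing but 3 survives at r5c4 ⇒ r5c4=3.
Step 17. [r6c1∈{3}] nothing but 3 survives at r6c1 ⇒ r6c1=3.
Step 18. [r1c6∈{5}] only 5 remains possible at r1c6 ⇒ r1c6=5.
Step 19. [r3c2∈{5}] only 5 remains possible at r3c2 ⇒ r3c2=5.
Step 20. [r3c6∈{2}] r3c6's peers cover all but 2 ⇒ r3c6=2.
Step 21. [r3c4∈{4}] r3c4 is down to just 4, so r3c4=4.
Step 22. [r4c2∈{1}] only 1 remains possible at r4c2. So r4c2=1.

Answer: 2 6 4 1 3 5 / 5 3 1 6 2 4 / 6 5 3 4 1 2 / 4 1 2 5 6 3 / 1 2 5 3 4 6 / 3 4 6 2 5 1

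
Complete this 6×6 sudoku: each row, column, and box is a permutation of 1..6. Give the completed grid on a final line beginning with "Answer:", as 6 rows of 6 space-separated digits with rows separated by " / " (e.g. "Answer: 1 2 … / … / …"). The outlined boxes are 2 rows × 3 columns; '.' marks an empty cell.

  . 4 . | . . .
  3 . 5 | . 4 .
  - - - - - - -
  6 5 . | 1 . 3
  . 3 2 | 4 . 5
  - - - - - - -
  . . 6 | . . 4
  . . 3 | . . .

Step 1. [r2c2∈{1,2,6}] col 2 places 6 nowhere but r2c2, so r2c2=6.
Step 2. [r2c4∈{2}] r2c4 is down to just 2. So r2c4=2.
Step 3. [r6c6∈{1,2,6}] 2 has one home in col 6: r6c6 ⇒ r6c6=2.
Step 4. [r6c2∈{1}] r6c2's peers cover all but 1. So r6c2=1.
Step 5. [r1c3∈{1}] r1c3 is down to just 1, so r1c3=1.
Step 6. [r5c5∈{1,3,5}] row 5 places 1 nowhere but r5c5, so r5c5=1.
Step 7. [r1c5∈{3,5,6}] in col 5, 3 fits only at r1c5. So r1c5=3.
Step 8. [r6c5∈{5,6}] 5 has one home in col 5: r6c5. So r6c5=5.
Step 9. [r1c1∈{2}] r1c1 has the single candidate 2 ⇒ r1c1=2.
Step 10. [r1c6∈{6}] r1c6 has the single candidate 6, so r1c6=6.
Step 11. [r4c1∈{1}] r4c1 is down to just 1, so r4c1=1.
Step 12. [r5c1∈{5}] r5c1 has the single candidate 5, so r5c1=5.
Step 13. [r6c1∈{4}] r6c1's peers cover all but 4, so r6c1=4.
Step 14. [r3c3∈{4}] r3c3's peers cover all but 4 ⇒ r3c3=4.
Step 15. [r5c2∈{2}] r5c2 has the single candidate 2 ⇒ r5c2=2.
Step 16. [r5c4∈{3}] r5c4's peers cover all but 3, so r5c4=3.
Step 17. [r6c4∈{6}] r6c4 has the single candidate 6. So r6c4=6.
Step 18. [r3c5∈{2}] r3c5's peers cover all but 2, so r3c5=2.
Step 19. [r1c4∈{5}] nothing but 5 survives at r1c4 ⇒ r1c4=5.
Step 20. [r4c5∈{6}] r4c5 is down to just 6 ⇒ r4c5=6.
Step 21. [r2c6∈{1}] nothing but 1 survives at r2c6, so r2c6=1.

Answer: 2 4 1 5 3 6 / 3 6 5 2 4 1 / 6 5 4 1 2 3 / 1 3 2 4 6 5 / 5 2 6 3 1 4 / 4 1 3 6 5 2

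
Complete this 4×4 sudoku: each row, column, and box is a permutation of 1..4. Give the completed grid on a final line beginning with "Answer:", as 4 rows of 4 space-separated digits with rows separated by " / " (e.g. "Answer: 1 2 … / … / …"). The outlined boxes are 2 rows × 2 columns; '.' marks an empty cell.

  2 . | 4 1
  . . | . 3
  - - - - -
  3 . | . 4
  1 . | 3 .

Step 1. [r4c4∈{2}] nothing but 2 survives at r4c4, so r4c4=2.
Step 2. [r2c2∈{1,4}] across row 2, 1 lands solely at r2c2. So r2c2=1.
Step 3. [r3c2∈{2}] r3c2's peers cover all but 2, so r3c2=2.
Step 4. [r2c1∈{4}] only 4 remains possible at r2c1, so r2c1=4.
Step 5. [r2c3∈{2}] r2c3 is down to just 2, so r2c3=2.
Step 6. [r1c2∈{3}] r1c2 is down to just 3, so r1c2=3.
Step 7. [r3c3∈{1}] only 1 remains possible at r3c3 ⇒ r3c3=1.
Step 8. [r4c2∈{4}] r4c2 has the single candidate 4 ⇒ r4c2=4.

Answer: 2 3 4 1 / 4 1 2 3 / 3 2 1 4 / 1 4 3 2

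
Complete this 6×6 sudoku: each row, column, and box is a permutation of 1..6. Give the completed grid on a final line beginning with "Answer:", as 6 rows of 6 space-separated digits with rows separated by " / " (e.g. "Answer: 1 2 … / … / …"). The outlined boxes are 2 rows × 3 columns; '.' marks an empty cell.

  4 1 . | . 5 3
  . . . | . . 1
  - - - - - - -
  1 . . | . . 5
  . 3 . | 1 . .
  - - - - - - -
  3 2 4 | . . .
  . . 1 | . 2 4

Step 1. [r5c6∈{6}] r5c6's peers cover all but 6, so r5c6=6.
Step 2. [r4c5∈{4,6}] in row 4, 4 fits only at r4c5 ⇒ r4c5=4.
Step 3. [r2c5∈{6}] r2c5 has the single candidate 6, so r2c5=6.
Step 4. [r3c4∈{2,3,6}] across col 4, 6 lands solely at r3c4, so r3c4=6.
Step 5. [r3c3∈{2}] nothing but 2 survives at r3c3, so r3c3=2.
Step 6. [r2c2∈{5}] r2c2 is down to just 5. So r2c2=5.
Step 7. [r6c1∈{5,6}] box 5 places 5 nowhere but r6c1. So r6c1=5.
Step 8. [r4c1∈{6}] r4c1's peers cover all but 6. So r4c1=6.
Step 9. [r2c4∈{2,4}] 4 has one home in row 2: r2c4, so r2c4=4.
Step 10. [r2c1∈{2}] only 2 remains possible at r2c1, so r2c1=2.
Step 11. [r1c3∈{6}] only 6 remains possible at r1c3 ⇒ r1c3=6.
Step 12. [r1c4∈{2}] r1c4 has the single candidate 2, so r1c4=2.
Step 13. [r3c5∈{3}] r3c5 has the single candidate 3 ⇒ r3c5=3.
Step 14. [r5c5∈{1}] only 1 remains possible at r5c5, so r5c5=1.
Step 15. [r4c6∈{2}] r4c6 has the single candidate 2, so r4c6=2.
Step 16. [r5c4∈{5}] only 5 remains possible at r5c4. So r5c4=5.
Step 17. [r6c4∈{3}] r6c4's peers cover all but 3. So r6c4=3.
Step 18. [r4c3∈{5}] nothing but 5 survives at r4c3. So r4c3=5.
Step 19. [r6c2∈{6}] only 6 remains possible at r6c2, so r6c2=6.
Step 20. [r2c3∈{3}] only 3 remains possible at r2c3. So r2c3=3.
Step 21. [r3c2∈{4}] nothing but 4 survives at r3c2. So r3c2=4.

Answer: 4 1 6 2 5 3 / 2 5 3 4 6 1 / 1 4 2 6 3 5 / 6 3 5 1 4 2 / 3 2 4 5 1 6 / 5 6 1 3 2 4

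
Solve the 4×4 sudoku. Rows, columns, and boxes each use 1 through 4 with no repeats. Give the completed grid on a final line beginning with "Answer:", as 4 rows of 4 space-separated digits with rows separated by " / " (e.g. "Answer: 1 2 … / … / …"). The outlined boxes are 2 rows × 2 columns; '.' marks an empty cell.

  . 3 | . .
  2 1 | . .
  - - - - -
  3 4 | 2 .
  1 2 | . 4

Step 1. [r2c3∈{3,4}] in row 2, 4 fits only at r2c3, so r2c3=4.
Step 2. [r1c3∈{1}] r1c3's peers cover all but 1. So r1c3=1.
Step 3. [r4c3∈{3}] only 3 remains possible at r4c3 ⇒ r4c3=3.
Step 4. [r1c1∈{4}] only 4 remains possible at r1c1, so r1c1=4.
Step 5. [r1c4∈{2}] r1c4's peers cover all but 2 ⇒ r1c4=2.
Step 6. [r3c4∈{1}] r3c4 is down to just 1. So r3c4=1.
Step 7. [r2c4∈{3}] r2c4's peers cover all but 3, so r2c4=3.

Answer: 4 3 1 2 / 2 1 4 3 / 3 4 2 1 / 1 2 3 4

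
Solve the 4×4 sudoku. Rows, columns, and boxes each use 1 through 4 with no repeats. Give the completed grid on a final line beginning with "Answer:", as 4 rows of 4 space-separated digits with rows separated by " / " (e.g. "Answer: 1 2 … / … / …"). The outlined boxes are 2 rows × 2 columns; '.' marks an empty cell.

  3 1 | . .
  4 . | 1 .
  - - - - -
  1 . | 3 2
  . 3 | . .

Step 1. [r1c4∈{4}] only 4 remains possible at r1c4 ⇒ r1c4=4.
Step 2. [r1c3∈{2}] r1c3's peers cover all but 2 ⇒ r1c3=2.
Step 3. [r4c1∈{2}] r4c1 is down to just 2. So r4c1=2.
Step 4. [r2c2∈{2}] r2c2 is down to just 2, so r2c2=2.
Step 5. [r4c4∈{1}] r4c4 is down to just 1. So r4c4=1.
Step 6. [r4c3∈{4}] only 4 remains possible at r4c3. So r4c3=4.
Step 7. [r2c4∈{3}] r2c4 is down to just 3. So r2c4=3.
Step 8. [r3c2∈{4}] r3c2 is down to just 4, so r3c2=4.

Answer: 3 1 2 4 / 4 2 1 3 / 1 4 3 2 / 2 3 4 1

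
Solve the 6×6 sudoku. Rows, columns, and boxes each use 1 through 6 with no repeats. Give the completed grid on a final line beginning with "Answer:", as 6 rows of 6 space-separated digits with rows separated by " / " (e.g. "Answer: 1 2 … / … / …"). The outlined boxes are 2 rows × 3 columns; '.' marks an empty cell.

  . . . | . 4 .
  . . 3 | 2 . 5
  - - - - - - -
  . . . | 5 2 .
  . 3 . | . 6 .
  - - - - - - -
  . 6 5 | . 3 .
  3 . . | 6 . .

Step 1. [r2c5∈{1}] r2c5 is down to just 1 ⇒ r2c5=1.
Step 2. [r4c1∈{1,2,4,5}] in row 4, 5 fits only at r4c1, so r4c1=5.
Step 3. [r2c1∈{4,6}] r2c1 is the only open cell in row 2 admitting 6, so r2c1=6.
Step 4. [r4c3∈{1,2,4}] 2 has one home in row 4: r4c3. So r4c3=2.
Step 5. [r1c3∈{1}] r1c3 has the single candidate 1 ⇒ r1c3=1.
Step 6. [r6c3∈{4}] only 4 remains possible at r6c3, so r6c3=4.
Step 7. [r3c1∈{1,4}] col 1 places 4 nowhere but r3c1, so r3c1=4.
Step 8. [r5c1∈{1,2}] in col 1, 1 fits only at r5c1 ⇒ r5c1=1.
Step 9. [r6c6∈{1,2}] across row 6, 1 lands solely at r6c6. So r6c6=1.
Step 10. [r5c4∈{4}] only 4 remains possible at r5c4, so r5c4=4.
Step 11. [r6c2∈{2}] r6c2's peers cover all but 2 ⇒ r6c2=2.
Step 12. [r3c6∈{3}] r3c6 is down to just 3. So r3c6=3.
Step 13. [r1c2∈{5}] only 5 remains possible at r1c2. So r1c2=5.
Step 14. [r2c2∈{4}] r2c2's peers cover all but 4, so r2c2=4.
Step 15. [r4c4∈{1}] only 1 remains possible at r4c4. So r4c4=1.
Step 16. [r1c6∈{6}] nothing but 6 survives at r1c6. So r1c6=6.
Step 17. [r4c6∈{4}] r4c6 has the single candidate 4, so r4c6=4.
Step 18. [r1c4∈{3}] r1c4 has the single candidate 3, so r1c4=3.
Step 19. [r1c1∈{2}] r1c1 has the single candidate 2 ⇒ r1c1=2.
Step 20. [r6c5∈{5}] nothing but 5 survives at r6c5, so r6c5=5.
Step 21. [r5c6∈{2}] nothing but 2 survives at r5c6 ⇒ r5c6=2.
Step 22. [r3c2∈{1}] r3c2's peers cover all but 1. So r3c2=1.
Step 23. [r3c3∈{6}] nothing but 6 survives at r3c3, so r3c3=6.

Answer: 2 5 1 3 4 6 / 6 4 3 2 1 5 / 4 1 6 5 2 3 / 5 3 2 1 6 4 / 1 6 5 4 3 2 / 3 2 4 6 5 1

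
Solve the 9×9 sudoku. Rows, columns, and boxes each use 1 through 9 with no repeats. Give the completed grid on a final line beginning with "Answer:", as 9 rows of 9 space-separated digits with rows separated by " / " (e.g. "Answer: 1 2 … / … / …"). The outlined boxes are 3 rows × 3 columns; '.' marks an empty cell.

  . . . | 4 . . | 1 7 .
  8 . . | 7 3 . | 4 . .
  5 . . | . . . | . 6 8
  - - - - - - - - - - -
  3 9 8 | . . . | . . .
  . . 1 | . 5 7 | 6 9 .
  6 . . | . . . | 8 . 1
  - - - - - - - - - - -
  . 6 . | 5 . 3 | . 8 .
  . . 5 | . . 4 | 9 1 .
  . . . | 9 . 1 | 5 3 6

Step 1. [r7c9∈{2,4,7}] across box 9, 4 lands solely at r7c9. So r7c9=4.
Step 2. [r1c6∈{2,5,6,8,9}] in col 6, 8 fits only at r1c6 ⇒ r1c6=8.
Step 3. [r1c9∈{2,3,5,9}] across row 1, 5 lands solely at r1c9 ⇒ r1c9=5.
Step 4. [r2c8∈{2}] r2c8 is down to just 2 ⇒ r2c8=2.
Step 5. [r8c2∈{2,3,7,8}] row 8 places 3 nowhere but r8c2. So r8c2=3.
Step 6. [r1c2∈{2}] only 2 remains possible at r1c2, so r1c2=2.
Step 7. [r5c2∈{4}] r5c2's peers cover all but 4 ⇒ r5c2=4.
Step 8. [r5c1∈{2}] nothing but 2 survives at r5c1. So r5c1=2.
Step 9. [r8c1∈{7}] r8c1 has the single candidate 7, so r8c1=7.
Step 10. [r1c1∈{9}] only 9 remains possible at r1c1 ⇒ r1c1=9.
Step 11. [r8c9∈{2}] r8c9 has the single candidate 2 ⇒ r8c9=2.
Step 12. [r4c7∈{2,7}] across col 7, 2 lands solely at r4c7 ⇒ r4c7=2.
Step 13. [r1c5∈{6}] nothing but 6 survives at r1c5 ⇒ r1c5=6.
Step 14. [r3c3∈{3,4,7}] r3c3 is the only open cell in row 3 admitting 4. So r3c3=4.
Step 15. [r9c5∈{2,7,8}] r9c5 is the only open cell in row 9 admitting 7 ⇒ r9c5=7.
Step 16. [r7c5∈{2}] r7c5 has the single candidate 2. So r7c5=2.
Step 17. [r6c2∈{5,7}] 5 has one home in col 2: r6c2. So r6c2=5.
Step 18. [r6c8∈{4}] nothing but 4 survives at r6c8, so r6c8=4.
Step 19. [r6c5∈{9}] nothing but 9 survives at r6c5. So r6c5=9.
Step 20. [r3c5∈{1}] r3c5's peers cover all but 1, so r3c5=1.
Step 21. [r3c6∈{2,9}] r3c6 is the only open cell in row 3 admitting 9. So r3c6=9.
Step 22. [r8c4∈{6,8}] across row 8, 6 lands solely at r8c4 ⇒ r8c4=6.
Step 23. [r6c4∈{2,3}] row 6 places 3 nowhere but r6c4. So r6c4=3.
Step 24. [r4c8∈{5}] r4c8's peers cover all but 5, so r4c8=5.
Step 25. [r4c5∈{4}] nothing but 4 survives at r4c5 ⇒ r4c5=4.
Step 26. [r7c1∈{1}] only 1 remains possible at r7c1, so r7c1=1.
Step 27. [r2c3∈{6}] r2c3's peers cover all but 6, so r2c3=6.
Step 28. [r7c3∈{9}] nothing but 9 survives at r7c3 ⇒ r7c3=9.
Step 29. [r2c6∈{5}] nothing but 5 survives at r2c6, so r2c6=5.
Step 30. [r8c5∈{8}] r8c5 has the single candidate 8. So r8c5=8.
Step 31. [r3c7∈{3}] r3c7's peers cover all but 3, so r3c7=3.
Step 32. [r4c4∈{1}] nothing but 1 survives at r4c4. So r4c4=1.
Step 33. [r6c3∈{7}] nothing but 7 survives at r6c3, so r6c3=7.
Step 34. [r1c3∈{3}] only 3 remains possible at r1c3 ⇒ r1c3=3.
Step 35. [r9c3∈{2}] r9c3's peers cover all but 2 ⇒ r9c3=2.
Step 36. [r3c4∈{2}] r3c4 is down to just 2, so r3c4=2.
Step 37. [r3c2∈{7}] r3c2's peers cover all but 7, so r3c2=7.
Step 38. [r5c9∈{3}] nothing but 3 survives at r5c9 ⇒ r5c9=3.
Step 39. [r7c7∈{7}] r7c7 is down to just 7. So r7c7=7.
Step 40. [r9c1∈{4}] nothing but 4 survives at r9c1 ⇒ r9c1=4.
Step 41. [r5c4∈{8}] r5c4's peers cover all but 8 ⇒ r5c4=8.
Step 42. [r2c2∈{1}] nothing but 1 survives at r2c2 ⇒ r2c2=1.
Step 43. [r4c9∈{7}] nothing but 7 survives at r4c9, so r4c9=7.
Step 44. [r6c6∈{2}] r6c6 has the single candidate 2 ⇒ r6c6=2.
Step 45. [r9c2∈{8}] nothing but 8 survives at r9c2, so r9c2=8.
Step 46. [r4c6∈{6}] only 6 remains possible at r4c6, so r4c6=6.
Step 47. [r2c9∈{9}] r2c9's peers cover all but 9. So r2c9=9.

Answer: 9 2 3 4 6 8 1 7 5 / 8 1 6 7 3 5 4 2 9 / 5 7 4 2 1 9 3 6 8 / 3 9 8 1 4 6 2 5 7 / 2 4 1 8 5 7 6 9 3 / 6 5 7 3 9 2 8 4 1 / 1 6 9 5 2 3 7 8 4 / 7 3 5 6 8 4 9 1 2 / 4 8 2 9 7 1 5 3 6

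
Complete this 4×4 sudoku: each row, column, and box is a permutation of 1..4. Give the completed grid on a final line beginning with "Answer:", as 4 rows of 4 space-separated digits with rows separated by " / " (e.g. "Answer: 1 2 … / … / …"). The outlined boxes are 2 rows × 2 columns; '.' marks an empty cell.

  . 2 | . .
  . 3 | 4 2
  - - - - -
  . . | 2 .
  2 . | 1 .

Step 1. [r4c2∈{4}] nothing but 4 survives at r4c2. So r4c2=4.
Step 2. [r3c1∈{1,3}] col 1 places 3 nowhere but r3c1, so r3c1=3.
Step 3. [r1c4∈{1,3}] r1c4 is the only open cell in col 4 admitting 1, so r1c4=1.
Step 4. [r1c1∈{4}] only 4 remains possible at r1c1, so r1c1=4.
Step 5. [r4c4∈{3}] r4c4's peers cover all but 3 ⇒ r4c4=3.
Step 6. [r2c1∈{1}] only 1 remains possible at r2c1, so r2c1=1.
Step 7. [r1c3∈{3}] r1c3 has the single candidate 3 ⇒ r1c3=3.
Step 8. [r3c4∈{4}] r3c4 is down to just 4, so r3c4=4.
Step 9. [r3c2∈{1}] nothing but 1 survives at r3c2, so r3c2=1.

Answer: 4 2 3 1 / 1 3 4 2 / 3 1 2 4 / 2 4 1 3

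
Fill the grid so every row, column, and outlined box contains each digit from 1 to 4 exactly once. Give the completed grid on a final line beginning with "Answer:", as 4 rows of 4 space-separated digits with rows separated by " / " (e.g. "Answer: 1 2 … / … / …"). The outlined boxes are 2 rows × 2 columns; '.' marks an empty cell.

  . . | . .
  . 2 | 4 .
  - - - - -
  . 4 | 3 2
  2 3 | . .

Step 1. [r1c2∈{1}] r1c2 is down to just 1. So r1c2=1.
Step 2. [r1c4∈{3}] r1c4 is down to just 3 ⇒ r1c4=3.
Step 3. [r4c3∈{1}] r4c3 is down to just 1, so r4c3=1.
Step 4. [r3c1∈{1}] r3c1's peers cover all but 1, so r3c1=1.
Step 5. [r1c1∈{4}] r1c1's peers cover all but 4, so r1c1=4.
Step 6. [r1c3∈{2}] r1c3 has the single candidate 2, so r1c3=2.
Step 7. [r4c4∈{4}] r4c4 is down to just 4. So r4c4=4.
Step 8. [r2c4∈{1}] only 1 remains possible at r2c4. So r2c4=1.
Step 9. [r2c1∈{3}] r2c1 has the single candidate 3. So r2c1=3.

Answer: 4 1 2 3 / 3 2 4 1 / 1 4 3 2 / 2 3 1 4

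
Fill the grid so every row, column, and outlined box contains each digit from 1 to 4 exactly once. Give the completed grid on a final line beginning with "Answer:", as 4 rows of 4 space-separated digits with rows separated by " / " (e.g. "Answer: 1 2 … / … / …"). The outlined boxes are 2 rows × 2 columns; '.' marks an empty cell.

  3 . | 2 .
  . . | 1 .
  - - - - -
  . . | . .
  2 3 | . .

Step 1. [r2c1∈{4}] r2c1's peers cover all but 4 ⇒ r2c1=4.
Step 2. [r3c4∈{1,2,3,4}] r3c4 is the only open cell in row 3 admitting 2, so r3c4=2.
Step 3. [r4c3∈{4}] nothing but 4 survives at r4c3. So r4c3=4.
Step 4. [r1c2∈{1}] nothing but 1 survives at r1c2. So r1c2=1.
Step 5. [r3c1∈{1}] r3c1's peers cover all but 1, so r3c1=1.
Step 6. [r1c4∈{4}] nothing but 4 survives at r1c4. So r1c4=4.
Step 7. [r3c3∈{3}] r3c3 is down to just 3. So r3c3=3.
Step 8. [r2c2∈{2}] r2c2 has the single candidate 2 ⇒ r2c2=2.
Step 9. [r4c4∈{1}] nothing but 1 survives at r4c4. So r4c4=1.
Step 10. [r2c4∈{3}] r2c4 is down to just 3. So r2c4=3.
Step 11. [r3c2∈{4}] r3c2 is down to just 4, so r3c2=4.

Answer: 3 1 2 4 / 4 2 1 3 / 1 4 3 2 / 2 3 4 1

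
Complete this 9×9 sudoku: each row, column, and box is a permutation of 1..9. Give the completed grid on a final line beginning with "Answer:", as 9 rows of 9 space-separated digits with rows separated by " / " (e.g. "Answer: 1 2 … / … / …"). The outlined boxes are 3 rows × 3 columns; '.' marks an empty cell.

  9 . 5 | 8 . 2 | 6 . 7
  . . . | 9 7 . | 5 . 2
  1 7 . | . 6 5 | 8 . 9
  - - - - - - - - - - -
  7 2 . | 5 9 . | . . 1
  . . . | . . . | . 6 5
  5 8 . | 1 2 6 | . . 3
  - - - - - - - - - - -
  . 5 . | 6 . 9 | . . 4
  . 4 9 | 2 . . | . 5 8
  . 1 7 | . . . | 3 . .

Step 1. [r6c3∈{4}] only 4 remains possible at r6c3, so r6c3=4.
Step 2. [r5c1∈{3}] nothing but 3 survives at r5c1. So r5c1=3.
Step 3. [r7c3∈{2,3,8}] across box 7, 3 lands solely at r7c3, so r7c3=3.
Step 4. [r8c6∈{1,3,7}] r8c6 is the only open cell in box 8 admitting 7 ⇒ r8c6=7.
Step 5. [r2c6∈{1,3,4}] across col 6, 1 lands solely at r2c6, so r2c6=1.
Step 6. [r5c7∈{2,4,7,9}] r5c7 is the only open cell in row 5 admitting 2 ⇒ r5c7=2.
Step 7. [r9c4∈{4}] r9c4 is down to just 4, so r9c4=4.
Step 8. [r9c6∈{8}] r9c6's peers cover all but 8. So r9c6=8.
Step 9. [r3c8∈{3,4}] row 3 places 4 nowhere but r3c8 ⇒ r3c8=4.
Step 10. [r1c2∈{3}] only 3 remains possible at r1c2. So r1c2=3.
Step 11. [r8c7∈{1}] only 1 remains possible at r8c7 ⇒ r8c7=1.
Step 12. [r8c1∈{6}] r8c1 has the single candidate 6, so r8c1=6.
Step 13. [r9c8∈{2,9}] 9 has one home in row 9: r9c8, so r9c8=9.
Step 14. [r7c1∈{2,8}] row 7 places 8 nowhere but r7c1, so r7c1=8.
Step 15. [r6c8∈{7}] r6c8 has the single candidate 7, so r6c8=7.
Step 16. [r5c6∈{4}] r5c6 has the single candidate 4. So r5c6=4.
Step 17. [r2c3∈{6,8}] in row 2, 8 fits only at r2c3. So r2c3=8.
Step 18. [r4c8∈{8}] r4c8's peers cover all but 8, so r4c8=8.
Step 19. [r4c6∈{3}] only 3 remains possible at r4c6, so r4c6=3.
Step 20. [r8c5∈{3}] nothing but 3 survives at r8c5, so r8c5=3.
Step 21. [r7c7∈{7}] r7c7's peers cover all but 7, so r7c7=7.
Step 22. [r3c3∈{2}] r3c3's peers cover all but 2. So r3c3=2.
Step 23. [r5c2∈{9}] r5c2's peers cover all but 9. So r5c2=9.
Step 24. [r5c3∈{1}] r5c3's peers cover all but 1 ⇒ r5c3=1.
Step 25. [r2c2∈{6}] only 6 remains possible at r2c2, so r2c2=6.
Step 26. [r7c8∈{2}] r7c8's peers cover all but 2 ⇒ r7c8=2.
Step 27. [r1c8∈{1}] r1c8 has the single candidate 1 ⇒ r1c8=1.
Step 28. [r9c9∈{6}] only 6 remains possible at r9c9. So r9c9=6.
Step 29. [r9c1∈{2}] r9c1 has the single candidate 2 ⇒ r9c1=2.
Step 30. [r3c4∈{3}] nothing but 3 survives at r3c4 ⇒ r3c4=3.
Step 31. [r9c5∈{5}] r9c5 is down to just 5 ⇒ r9c5=5.
Step 32. [r2c8∈{3}] r2c8 is down to just 3, so r2c8=3.
Step 33. [r6c7∈{9}] r6c7 is down to just 9, so r6c7=9.
Step 34. [r5c5∈{8}] r5c5 is down to just 8 ⇒ r5c5=8.
Step 35. [r4c7∈{4}] nothing but 4 survives at r4c7, so r4c7=4.
Step 36. [r1c5∈{4}] nothing but 4 survives at r1c5. So r1c5=4.
Step 37. [r7c5∈{1}] r7c5 has the single candidate 1 ⇒ r7c5=1.
Step 38. [r4c3∈{6}] r4c3 is down to just 6 ⇒ r4c3=6.
Step 39. [r2c1∈{4}] nothing but 4 survives at r2c1. So r2c1=4.
Step 40. [r5c4∈{7}] r5c4 has the single candidate 7, so r5c4=7.

Answer: 9 3 5 8 4 2 6 1 7 / 4 6 8 9 7 1 5 3 2 / 1 7 2 3 6 5 8 4 9 / 7 2 6 5 9 3 4 8 1 / 3 9 1 7 8 4 2 6 5 / 5 8 4 1 2 6 9 7 3 / 8 5 3 6 1 9 7 2 4 / 6 4 9 2 3 7 1 5 8 / 2 1 7 4 5 8 3 9 6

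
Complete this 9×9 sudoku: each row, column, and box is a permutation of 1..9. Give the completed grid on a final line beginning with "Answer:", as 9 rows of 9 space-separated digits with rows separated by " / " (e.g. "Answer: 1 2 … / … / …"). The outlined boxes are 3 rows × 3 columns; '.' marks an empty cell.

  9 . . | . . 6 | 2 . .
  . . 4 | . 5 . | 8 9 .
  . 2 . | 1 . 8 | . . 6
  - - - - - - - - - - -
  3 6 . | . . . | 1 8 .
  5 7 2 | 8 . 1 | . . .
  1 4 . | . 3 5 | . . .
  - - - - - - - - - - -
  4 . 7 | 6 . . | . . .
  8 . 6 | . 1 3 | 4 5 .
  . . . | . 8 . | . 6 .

Step 1. [r9c4∈{2,4,5,7,9}] across col 4, 5 lands solely at r9c4 ⇒ r9c4=5.
Step 2. [r4c3∈{9}] r4c3 is down to just 9. So r4c3=9.
Step 3. [r8c2∈{9}] nothing but 9 survives at r8c2, so r8c2=9.
Step 4. [r6c4∈{2,7,9}] across col 4, 9 lands solely at r6c4, so r6c4=9.
Step 5. [r9c6∈{2,4,7,9}] 4 has one home in row 9: r9c6, so r9c6=4.
Step 6. [r8c4∈{2,7}] in box 8, 7 fits only at r8c4. So r8c4=7.
Step 7. [r8c9∈{2}] r8c9's peers cover all but 2. So r8c9=2.
Step 8. [r6c9∈{7}] only 7 remains possible at r6c9, so r6c9=7.
Step 9. [r7c6∈{2,9}] in col 6, 9 fits only at r7c6 ⇒ r7c6=9.
Step 10. [r7c7∈{3}] r7c7 has the single candidate 3, so r7c7=3.
Step 11. [r3c1∈{7}] r3c1 has the single candidate 7, so r3c1=7.
Step 12. [r1c2∈{1,3,5,8}] across col 2, 8 lands solely at r1c2 ⇒ r1c2=8.
Step 13. [r1c8∈{1,3,4,7}] across col 8, 7 lands solely at r1c8, so r1c8=7.
Step 14. [r1c5∈{4}] r1c5's peers cover all but 4 ⇒ r1c5=4.
Step 15. [r7c8∈{1}] r7c8 has the single candidate 1, so r7c8=1.
Step 16. [r1c4∈{3}] only 3 remains possible at r1c4. So r1c4=3.
Step 17. [r3c7∈{5}] nothing but 5 survives at r3c7, so r3c7=5.
Step 18. [r3c3∈{3}] r3c3 is down to just 3, so r3c3=3.
Step 19. [r2c2∈{1}] nothing but 1 survives at r2c2. So r2c2=1.
Step 20. [r9c9∈{9}] nothing but 9 survives at r9c9. So r9c9=9.
Step 21. [r2c4∈{2}] nothing but 2 survives at r2c4 ⇒ r2c4=2.
Step 22. [r5c8∈{3,4}] across col 8, 3 lands solely at r5c8. So r5c8=3.
Step 23. [r4c6∈{2,7}] col 6 places 2 nowhere but r4c6 ⇒ r4c6=2.
Step 24. [r4c4∈{4}] r4c4 is down to just 4, so r4c4=4.
Step 25. [r5c7∈{6,9}] in row 5, 9 fits only at r5c7, so r5c7=9.
Step 26. [r3c8∈{4}] r3c8 has the single candidate 4 ⇒ r3c8=4.
Step 27. [r7c2∈{5}] r7c2 has the single candidate 5, so r7c2=5.
Step 28. [r2c1∈{6}] r2c1 is down to just 6, so r2c1=6.
Step 29. [r9c7∈{7}] r9c7 has the single candidate 7 ⇒ r9c7=7.
Step 30. [r5c9∈{4}] r5c9's peers cover all but 4 ⇒ r5c9=4.
Step 31. [r5c5∈{6}] r5c5 is down to just 6 ⇒ r5c5=6.
Step 32. [r1c9∈{1}] only 1 remains possible at r1c9. So r1c9=1.
Step 33. [r6c7∈{6}] only 6 remains possible at r6c7. So r6c7=6.
Step 34. [r3c5∈{9}] only 9 remains possible at r3c5 ⇒ r3c5=9.
Step 35. [r9c2∈{3}] nothing but 3 survives at r9c2. So r9c2=3.
Step 36. [r9c3∈{1}] only 1 remains possible at r9c3, so r9c3=1.
Step 37. [r1c3∈{5}] only 5 remains possible at r1c3 ⇒ r1c3=5.
Step 38. [r4c5∈{7}] r4c5 has the single candidate 7 ⇒ r4c5=7.
Step 39. [r7c9∈{8}] r7c9's peers cover all but 8. So r7c9=8.
Step 40. [r4c9∈{5}] r4c9 has the single candidate 5, so r4c9=5.
Step 41. [r6c3∈{8}] r6c3 is down to just 8 ⇒ r6c3=8.
Step 42. [r2c6∈{7}] r2c6 is down to just 7, so r2c6=7.
Step 43. [r6c8∈{2}] nothing but 2 survives at r6c8. So r6c8=2.
Step 44. [r7c5∈{2}] only 2 remains possible at r7c5, so r7c5=2.
Step 45. [r2c9∈{3}] nothing but 3 survives at r2c9, so r2c9=3.
Step 46. [r9c1∈{2}] r9c1 is down to just 2 ⇒ r9c1=2.

Answer: 9 8 5 3 4 6 2 7 1 / 6 1 4 2 5 7 8 9 3 / 7 2 3 1 9 8 5 4 6 / 3 6 9 4 7 2 1 8 5 / 5 7 2 8 6 1 9 3 4 / 1 4 8 9 3 5 6 2 7 / 4 5 7 6 2 9 3 1 8 / 8 9 6 7 1 3 4 5 2 / 2 3 1 5 8 4 7 6 9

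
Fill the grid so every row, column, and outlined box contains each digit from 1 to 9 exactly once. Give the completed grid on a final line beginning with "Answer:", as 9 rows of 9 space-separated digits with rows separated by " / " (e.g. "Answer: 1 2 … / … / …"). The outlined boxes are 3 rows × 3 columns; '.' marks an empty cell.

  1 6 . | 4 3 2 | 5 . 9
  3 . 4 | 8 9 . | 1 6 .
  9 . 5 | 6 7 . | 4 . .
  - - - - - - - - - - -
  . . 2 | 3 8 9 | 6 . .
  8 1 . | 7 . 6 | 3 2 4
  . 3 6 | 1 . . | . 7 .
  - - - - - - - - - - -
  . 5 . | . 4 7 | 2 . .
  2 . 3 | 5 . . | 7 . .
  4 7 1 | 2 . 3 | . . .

Step 1. [r1c8∈{8}] nothing but 8 survives at r1c8, so r1c8=8.
Step 2. [r8c5∈{1,6}] col 5 places 1 nowhere but r8c5. So r8c5=1.
Step 3. [r6c1∈{5}] r6c1 is down to just 5, so r6c1=5.
Step 4. [r6c9∈{8}] only 8 remains possible at r6c9, so r6c9=8.
Step 5. [r8c2∈{8,9}] 9 has one home in col 2: r8c2 ⇒ r8c2=9.
Step 6. [r3c8∈{3}] r3c8 has the single candidate 3 ⇒ r3c8=3.
Step 7. [r8c9∈{6}] r8c9 is down to just 6, so r8c9=6.
Step 8. [r2c2∈{2}] r2c2 is down to just 2, so r2c2=2.
Step 9. [r9c9∈{5}] r9c9 is down to just 5. So r9c9=5.
Step 10. [r9c8∈{9}] r9c8's peers cover all but 9 ⇒ r9c8=9.
Step 11. [r7c8∈{1}] r7c8 is down to just 1. So r7c8=1.
Step 12. [r7c1∈{6}] nothing but 6 survives at r7c1 ⇒ r7c1=6.
Step 13. [r5c5∈{5}] r5c5 has the single candidate 5 ⇒ r5c5=5.
Step 14. [r7c4∈{9}] r7c4's peers cover all but 9. So r7c4=9.
Step 15. [r5c3∈{9}] r5c3 has the single candidate 9. So r5c3=9.
Step 16. [r8c6∈{8}] r8c6's peers cover all but 8 ⇒ r8c6=8.
Step 17. [r7c3∈{8}] r7c3 is down to just 8, so r7c3=8.
Step 18. [r4c9∈{1}] only 1 remains possible at r4c9. So r4c9=1.
Step 19. [r3c9∈{2}] r3c9 has the single candidate 2. So r3c9=2.
Step 20. [r9c5∈{6}] nothing but 6 survives at r9c5. So r9c5=6.
Step 21. [r4c8∈{5}] only 5 remains possible at r4c8 ⇒ r4c8=5.
Step 22. [r4c1∈{7}] nothing but 7 survives at r4c1, so r4c1=7.
Step 23. [r3c2∈{8}] r3c2's peers cover all but 8. So r3c2=8.
Step 24. [r3c6∈{1}] only 1 remains possible at r3c6, so r3c6=1.
Step 25. [r2c9∈{7}] r2c9's peers cover all but 7 ⇒ r2c9=7.
Step 26. [r9c7∈{8}] r9c7 is down to just 8, so r9c7=8.
Step 27. [r8c8∈{4}] only 4 remains possible at r8c8, so r8c8=4.
Step 28. [r6c6∈{4}] only 4 remains possible at r6c6 ⇒ r6c6=4.
Step 29. [r2c6∈{5}] only 5 remains possible at r2c6. So r2c6=5.
Step 30. [r4c2∈{4}] r4c2 is down to just 4, so r4c2=4.
Step 31. [r7c9∈{3}] r7c9 has the single candidate 3, so r7c9=3.
Step 32. [r6c5∈{2}] r6c5 has the single candidate 2. So r6c5=2.
Step 33. [r6c7∈{9}] only 9 remains possible at r6c7 ⇒ r6c7=9.
Step 34. [r1c3∈{7}] r1c3 has the single candidate 7, so r1c3=7.

Answer: 1 6 7 4 3 2 5 8 9 / 3 2 4 8 9 5 1 6 7 / 9 8 5 6 7 1 4 3 2 / 7 4 2 3 8 9 6 5 1 / 8 1 9 7 5 6 3 2 4 / 5 3 6 1 2 4 9 7 8 / 6 5 8 9 4 7 2 1 3 / 2 9 3 5 1 8 7 4 6 / 4 7 1 2 6 3 8 9 5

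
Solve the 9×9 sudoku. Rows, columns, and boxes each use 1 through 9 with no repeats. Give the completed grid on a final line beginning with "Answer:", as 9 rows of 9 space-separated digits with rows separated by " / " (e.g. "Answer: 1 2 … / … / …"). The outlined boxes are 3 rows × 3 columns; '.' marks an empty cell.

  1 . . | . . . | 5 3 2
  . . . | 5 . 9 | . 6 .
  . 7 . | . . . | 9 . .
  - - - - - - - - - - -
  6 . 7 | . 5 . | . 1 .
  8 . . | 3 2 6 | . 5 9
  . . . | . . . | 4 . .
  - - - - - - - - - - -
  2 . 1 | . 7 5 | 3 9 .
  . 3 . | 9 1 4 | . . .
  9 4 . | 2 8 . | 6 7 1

Step 1. [r3c8∈{4,8}] 4 has one home in col 8: r3c8, so r3c8=4.
Step 2. [r3c9∈{8}] r3c9 is down to just 8, so r3c9=8.
Step 3. [r8c3∈{5,6,8}] row 8 places 6 nowhere but r8c3 ⇒ r8c3=6.
Step 4. [r6c2∈{1,2,5,9}] 5 has one home in col 2: r6c2. So r6c2=5.
Step 5. [r4c6∈{8}] only 8 remains possible at r4c6 ⇒ r4c6=8.
Step 6. [r1c4∈{4,6,7,8}] r1c4 is the only open cell in col 4 admitting 8 ⇒ r1c4=8.
Step 7. [r2c3∈{2,3,4,8}] r2c3 is the only open cell in col 3 admitting 8. So r2c3=8.
Step 8. [r6c1∈{3}] r6c1's peers cover all but 3, so r6c1=3.
Step 9. [r3c3∈{2,3,5}] 3 has one home in col 3: r3c3. So r3c3=3.
Step 10. [r6c4∈{1,7}] across col 4, 7 lands solely at r6c4, so r6c4=7.
Step 11. [r4c7∈{2}] only 2 remains possible at r4c7. So r4c7=2.
Step 12. [r2c1∈{4}] r2c1 is down to just 4 ⇒ r2c1=4.
Step 13. [r1c3∈{9}] nothing but 9 survives at r1c3. So r1c3=9.
Step 14. [r3c5∈{6}] nothing but 6 survives at r3c5, so r3c5=6.
Step 15. [r5c7∈{7}] r5c7 has the single candidate 7 ⇒ r5c7=7.
Step 16. [r8c1∈{5,7}] across row 8, 7 lands solely at r8c1 ⇒ r8c1=7.
Step 17. [r6c8∈{8}] r6c8's peers cover all but 8 ⇒ r6c8=8.
Step 18. [r3c4∈{1}] nothing but 1 survives at r3c4 ⇒ r3c4=1.
Step 19. [r9c3∈{5}] only 5 remains possible at r9c3. So r9c3=5.
Step 20. [r6c5∈{9}] r6c5 has the single candidate 9 ⇒ r6c5=9.
Step 21. [r8c7∈{8}] nothing but 8 survives at r8c7, so r8c7=8.
Step 22. [r6c9∈{6}] nothing but 6 survives at r6c9, so r6c9=6.
Step 23. [r2c5∈{3}] r2c5's peers cover all but 3. So r2c5=3.
Step 24. [r2c2∈{2}] only 2 remains possible at r2c2 ⇒ r2c2=2.
Step 25. [r1c5∈{4}] nothing but 4 survives at r1c5, so r1c5=4.
Step 26. [r9c6∈{3}] r9c6 has the single candidate 3, so r9c6=3.
Step 27. [r1c6∈{7}] only 7 remains possible at r1c6 ⇒ r1c6=7.
Step 28. [r5c2∈{1}] nothing but 1 survives at r5c2. So r5c2=1.
Step 29. [r7c4∈{6}] r7c4's peers cover all but 6. So r7c4=6.
Step 30. [r3c6∈{2}] r3c6's peers cover all but 2, so r3c6=2.
Step 31. [r4c2∈{9}] r4c2 has the single candidate 9, so r4c2=9.
Step 32. [r8c8∈{2}] nothing but 2 survives at r8c8 ⇒ r8c8=2.
Step 33. [r4c9∈{3}] r4c9 has the single candidate 3 ⇒ r4c9=3.
Step 34. [r2c7∈{1}] r2c7 has the single candidate 1 ⇒ r2c7=1.
Step 35. [r3c1∈{5}] r3c1's peers cover all but 5 ⇒ r3c1=5.
Step 36. [r5c3∈{4}] r5c3 has the single candidate 4 ⇒ r5c3=4.
Step 37. [r2c9∈{7}] r2c9 is down to just 7 ⇒ r2c9=7.
Step 38. [r7c2∈{8}] only 8 remains possible at r7c2. So r7c2=8.
Step 39. [r4c4∈{4}] only 4 remains possible at r4c4, so r4c4=4.
Step 40. [r6c3∈{2}] r6c3's peers cover all but 2, so r6c3=2.
Step 41. [r6c6∈{1}] r6c6's peers cover all but 1 ⇒ r6c6=1.
Step 42. [r7c9∈{4}] nothing but 4 survives at r7c9, so r7c9=4.
Step 43. [r1c2∈{6}] only 6 remains possible at r1c2, so r1c2=6.
Step 44. [r8c9∈{5}] r8c9's peers cover all but 5 ⇒ r8c9=5.

Answer: 1 6 9 8 4 7 5 3 2 / 4 2 8 5 3 9 1 6 7 / 5 7 3 1 6 2 9 4 8 / 6 9 7 4 5 8 2 1 3 / 8 1 4 3 2 6 7 5 9 / 3 5 2 7 9 1 4 8 6 / 2 8 1 6 7 5 3 9 4 / 7 3 6 9 1 4 8 2 5 / 9 4 5 2 8 3 6 7 1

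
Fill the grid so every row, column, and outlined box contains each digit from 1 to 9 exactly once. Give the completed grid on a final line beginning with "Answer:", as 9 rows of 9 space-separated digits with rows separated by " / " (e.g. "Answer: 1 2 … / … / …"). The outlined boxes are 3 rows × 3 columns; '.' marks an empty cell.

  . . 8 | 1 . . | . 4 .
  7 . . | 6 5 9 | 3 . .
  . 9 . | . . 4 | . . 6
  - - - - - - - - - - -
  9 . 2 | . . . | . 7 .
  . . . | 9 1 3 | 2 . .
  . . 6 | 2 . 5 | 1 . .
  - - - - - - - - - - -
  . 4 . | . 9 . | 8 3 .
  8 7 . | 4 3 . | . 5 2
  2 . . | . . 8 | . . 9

Step 1. [r4c2∈{1,3,5,8}] across row 4, 1 lands solely at r4c2, so r4c2=1.
Step 2. [r6c5∈{4,7,8}] r6c5 is the only open cell in row 6 admitting 7, so r6c5=7.
Step 3. [r9c5∈{6}] only 6 remains possible at r9c5. So r9c5=6.
Step 4. [r4c9∈{3,4,5,8}] across row 4, 3 lands solely at r4c9 ⇒ r4c9=3.
Step 5. [r4c7∈{4,5,6}] 5 has one home in row 4: r4c7. So r4c7=5.
Step 6. [r3c4∈{3,7,8}] across col 4, 3 lands solely at r3c4, so r3c4=3.
Step 7. [r9c8∈{1}] only 1 remains possible at r9c8. So r9c8=1.
Step 8. [r1c6∈{2,7}] in box 2, 7 fits only at r1c6, so r1c6=7.
Step 9. [r1c2∈{2,3,5,6}] r1c2 is the only open cell in col 2 admitting 6. So r1c2=6.
Step 10. [r3c5∈{2,8}] 8 has one home in box 2: r3c5. So r3c5=8.
Step 11. [r9c3∈{3,5}] r9c3 is the only open cell in col 3 admitting 3 ⇒ r9c3=3.
Step 12. [r9c2∈{5}] nothing but 5 survives at r9c2, so r9c2=5.
Step 13. [r7c3∈{1}] r7c3's peers cover all but 1. So r7c3=1.
Step 14. [r5c2∈{8}] r5c2 is down to just 8 ⇒ r5c2=8.
Step 15. [r5c9∈{4}] r5c9's peers cover all but 4, so r5c9=4.
Step 16. [r5c1∈{5}] r5c1's peers cover all but 5. So r5c1=5.
Step 17. [r9c4∈{7}] only 7 remains possible at r9c4, so r9c4=7.
Step 18. [r6c9∈{8}] r6c9 is down to just 8 ⇒ r6c9=8.
Step 19. [r2c2∈{2}] only 2 remains possible at r2c2. So r2c2=2.
Step 20. [r1c1∈{3}] r1c1's peers cover all but 3. So r1c1=3.
Step 21. [r1c5∈{2}] only 2 remains possible at r1c5, so r1c5=2.
Step 22. [r4c4∈{8}] r4c4 is down to just 8. So r4c4=8.
Step 23. [r8c7∈{6}] r8c7 has the single candidate 6, so r8c7=6.
Step 24. [r6c8∈{9}] nothing but 9 survives at r6c8. So r6c8=9.
Step 25. [r1c9∈{5}] r1c9's peers cover all but 5 ⇒ r1c9=5.
Step 26. [r9c7∈{4}] r9c7 has the single candidate 4, so r9c7=4.
Step 27. [r4c5∈{4}] only 4 remains possible at r4c5 ⇒ r4c5=4.
Step 28. [r2c8∈{8}] r2c8 is down to just 8. So r2c8=8.
Step 29. [r6c1∈{4}] r6c1 is down to just 4 ⇒ r6c1=4.
Step 30. [r8c6∈{1}] nothing but 1 survives at r8c6. So r8c6=1.
Step 31. [r3c8∈{2}] r3c8's peers cover all but 2. So r3c8=2.
Step 32. [r3c1∈{1}] r3c1 has the single candidate 1, so r3c1=1.
Step 33. [r2c3∈{4}] r2c3 has the single candidate 4, so r2c3=4.
Step 34. [r5c8∈{6}] only 6 remains possible at r5c8 ⇒ r5c8=6.
Step 35. [r2c9∈{1}] r2c9 has the single candidate 1 ⇒ r2c9=1.
Step 36. [r8c3∈{9}] r8c3's peers cover all but 9. So r8c3=9.
Step 37. [r5c3∈{7}] nothing but 7 survives at r5c3, so r5c3=7.
Step 38. [r7c9∈{7}] only 7 remains possible at r7c9 ⇒ r7c9=7.
Step 39. [r3c3∈{5}] r3c3 has the single candidate 5, so r3c3=5.
Step 40. [r7c6∈{2}] only 2 remains possible at r7c6, so r7c6=2.
Step 41. [r3c7∈{7}] only 7 remains possible at r3c7 ⇒ r3c7=7.
Step 42. [r4c6∈{6}] r4c6's peers cover all but 6 ⇒ r4c6=6.
Step 43. [r7c4∈{5}] r7c4's peers cover all but 5 ⇒ r7c4=5.
Step 44. [r7c1∈{6}] r7c1 has the single candidate 6, so r7c1=6.
Step 45. [r1c7∈{9}] r1c7's peers cover all but 9 ⇒ r1c7=9.
Step 46. [r6c2∈{3}] r6c2's peers cover all but 3, so r6c2=3.

Answer: 3 6 8 1 2 7 9 4 5 / 7 2 4 6 5 9 3 8 1 / 1 9 5 3 8 4 7 2 6 / 9 1 2 8 4 6 5 7 3 / 5 8 7 9 1 3 2 6 4 / 4 3 6 2 7 5 1 9 8 / 6 4 1 5 9 2 8 3 7 / 8 7 9 4 3 1 6 5 2 / 2 5 3 7 6 8 4 1 9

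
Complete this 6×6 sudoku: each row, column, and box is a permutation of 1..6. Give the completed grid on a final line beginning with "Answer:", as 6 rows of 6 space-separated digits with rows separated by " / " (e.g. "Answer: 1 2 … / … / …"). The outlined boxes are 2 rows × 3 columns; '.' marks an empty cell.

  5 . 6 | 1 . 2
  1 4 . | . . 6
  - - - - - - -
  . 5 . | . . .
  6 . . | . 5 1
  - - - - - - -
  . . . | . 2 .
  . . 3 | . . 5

Step 1. [r3c1∈{2,3,4}] col 1 places 3 nowhere but r3c1 ⇒ r3c1=3.
Step 2. [r3c6∈{4}] r3c6 is down to just 4 ⇒ r3c6=4.
Step 3. [r4c2∈{2}] r4c2 has the single candidate 2, so r4c2=2.
Step 4. [r6c5∈{1,4,6}] col 5 places 1 nowhere but r6c5 ⇒ r6c5=1.
Step 5. [r5c1∈{4}] only 4 remains possible at r5c1, so r5c1=4.
Step 6. [r6c2∈{6}] nothing but 6 survives at r6c2, so r6c2=6.
Step 7. [r5c4∈{3,6}] in row 5, 6 fits only at r5c4 ⇒ r5c4=6.
Step 8. [r2c5∈{3}] r2c5 is down to just 3 ⇒ r2c5=3.
Step 9. [r5c3∈{1,5}] r5c3 is the only open cell in row 5 admitting 5 ⇒ r5c3=5.
Step 10. [r5c2∈{1}] r5c2 is down to just 1 ⇒ r5c2=1.
Step 11. [r1c5∈{4}] r1c5 is down to just 4 ⇒ r1c5=4.
Step 12. [r6c4∈{4}] nothing but 4 survives at r6c4. So r6c4=4.
Step 13. [r1c2∈{3}] r1c2's peers cover all but 3. So r1c2=3.
Step 14. [r4c3∈{4}] r4c3 is down to just 4. So r4c3=4.
Step 15. [r3c4∈{2}] r3c4's peers cover all but 2, so r3c4=2.
Step 16. [r5c6∈{3}] nothing but 3 survives at r5c6 ⇒ r5c6=3.
Step 17. [r4c4∈{3}] only 3 remains possible at r4c4. So r4c4=3.
Step 18. [r3c5∈{6}] r3c5 has the single candidate 6. So r3c5=6.
Step 19. [r2c3∈{2}] nothing but 2 survives at r2c3. So r2c3=2.
Step 20. [r6c1∈{2}] r6c1 is down to just 2 ⇒ r6c1=2.
Step 21. [r2c4∈{5}] only 5 remains possible at r2c4, so r2c4=5.
Step 22. [r3c3∈{1}] r3c3's peers cover all but 1 ⇒ r3c3=1.

Answer: 5 3 6 1 4 2 / 1 4 2 5 3 6 / 3 5 1 2 6 4 / 6 2 4 3 5 1 / 4 1 5 6 2 3 / 2 6 3 4 1 5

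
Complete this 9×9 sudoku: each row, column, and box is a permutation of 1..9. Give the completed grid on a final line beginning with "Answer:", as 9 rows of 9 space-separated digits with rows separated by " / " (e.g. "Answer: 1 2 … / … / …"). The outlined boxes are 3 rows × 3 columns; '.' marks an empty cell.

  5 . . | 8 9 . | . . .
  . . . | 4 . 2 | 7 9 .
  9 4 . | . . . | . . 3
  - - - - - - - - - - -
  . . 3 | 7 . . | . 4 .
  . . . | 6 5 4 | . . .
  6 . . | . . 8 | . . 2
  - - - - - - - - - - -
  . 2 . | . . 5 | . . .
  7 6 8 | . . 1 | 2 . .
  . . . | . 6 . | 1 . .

Step 1. [r2c9∈{1,5,6,8}] r2c9 is the only open cell in row 2 admitting 5, so r2c9=5.
Step 2. [r7c5∈{3,4,7,8}] 8 has one home in col 5: r7c5. So r7c5=8.
Step 3. [r9c6∈{3,7,9}] in box 8, 7 fits only at r9c6. So r9c6=7.
Step 4. [r6c3∈{1,4,5,7,9}] 4 has one home in row 6: r6c3 ⇒ r6c3=4.
Step 5. [r4c6∈{9}] r4c6's peers cover all but 9. So r4c6=9.
Step 6. [r3c6∈{6}] r3c6 has the single candidate 6. So r3c6=6.
Step 7. [r8c8∈{3,5}] 5 has one home in row 8: r8c8 ⇒ r8c8=5.
Step 8. [r3c7∈{8}] r3c7 has the single candidate 8 ⇒ r3c7=8.
Step 9. [r9c4∈{2,3,9}] across row 9, 2 lands solely at r9c4 ⇒ r9c4=2.
Step 10. [r4c5∈{1,2}] 2 has one home in col 5: r4c5. So r4c5=2.
Step 11. [r5c1∈{1,2,8}] 2 has one home in col 1: r5c1. So r5c1=2.
Step 12. [r2c3∈{1,6}] in row 2, 6 fits only at r2c3 ⇒ r2c3=6.
Step 13. [r9c3∈{5,9}] 5 has one home in col 3: r9c3. So r9c3=5.
Step 14. [r8c5∈{3,4}] in col 5, 4 fits only at r8c5, so r8c5=4.
Step 15. [r8c9∈{9}] nothing but 9 survives at r8c9 ⇒ r8c9=9.
Step 16. [r9c2∈{3,9}] r9c2 is the only open cell in row 9 admitting 9, so r9c2=9.
Step 17. [r7c3∈{1}] r7c3 is down to just 1 ⇒ r7c3=1.
Step 18. [r6c7∈{3,5,9}] row 6 places 9 nowhere but r6c7, so r6c7=9.
Step 19. [r5c7∈{3}] r5c7 has the single candidate 3, so r5c7=3.
Step 20. [r6c2∈{1,5,7}] in row 6, 5 fits only at r6c2, so r6c2=5.
Step 21. [r6c8∈{1,7}] across row 6, 7 lands solely at r6c8. So r6c8=7.
Step 22. [r7c9∈{4,6,7}] r7c9 is the only open cell in row 7 admitting 7 ⇒ r7c9=7.
Step 23. [r8c4∈{3}] nothing but 3 survives at r8c4. So r8c4=3.
Step 24. [r6c4∈{1}] r6c4 has the single candidate 1, so r6c4=1.
Step 25. [r1c6∈{3}] r1c6 is down to just 3 ⇒ r1c6=3.
Step 26. [r2c5∈{1}] r2c5 is down to just 1, so r2c5=1.
Step 27. [r1c2∈{1,7}] box 1 places 1 nowhere but r1c2, so r1c2=1.
Step 28. [r4c2∈{8}] r4c2 has the single candidate 8 ⇒ r4c2=8.
Step 29. [r1c3∈{2,7}] in row 1, 7 fits only at r1c3 ⇒ r1c3=7.
Step 30. [r1c8∈{2,6}] in row 1, 2 fits only at r1c8. So r1c8=2.
Step 31. [r7c8∈{3,6}] across col 8, 6 lands solely at r7c8 ⇒ r7c8=6.
Step 32. [r7c7∈{4}] r7c7 is down to just 4, so r7c7=4.
Step 33. [r9c9∈{8}] only 8 remains possible at r9c9. So r9c9=8.
Step 34. [r5c9∈{1}] only 1 remains possible at r5c9, so r5c9=1.
Step 35. [r4c9∈{6}] only 6 remains possible at r4c9. So r4c9=6.
Step 36. [r7c1∈{3}] nothing but 3 survives at r7c1 ⇒ r7c1=3.
Step 37. [r2c1∈{8}] nothing but 8 survives at r2c1 ⇒ r2c1=8.
Step 38. [r1c7∈{6}] nothing but 6 survives at r1c7. So r1c7=6.
Step 39. [r4c1∈{1}] nothing but 1 survives at r4c1 ⇒ r4c1=1.
Step 40. [r5c2∈{7}] r5c2's peers cover all but 7 ⇒ r5c2=7.
Step 41. [r3c3∈{2}] r3c3 is down to just 2. So r3c3=2.
Step 42. [r3c5∈{7}] r3c5 has the single candidate 7. So r3c5=7.
Step 43. [r3c8∈{1}] nothing but 1 survives at r3c8, so r3c8=1.
Step 44. [r5c8∈{8}] r5c8 is down to just 8 ⇒ r5c8=8.
Step 45. [r3c4∈{5}] nothing but 5 survives at r3c4. So r3c4=5.
Step 46. [r6c5∈{3}] nothing but 3 survives at r6c5. So r6c5=3.
Step 47. [r5c3∈{9}] nothing but 9 survives at r5c3 ⇒ r5c3=9.
Step 48. [r4c7∈{5}] r4c7's peers cover all but 5, so r4c7=5.
Step 49. [r1c9∈{4}] r1c9 has the single candidate 4 ⇒ r1c9=4.
Step 50. [r9c1∈{4}] r9c1's peers cover all but 4, so r9c1=4.
Step 51. [r9c8∈{3}] r9c8 is down to just 3. So r9c8=3.
Step 52. [r7c4∈{9}] nothing but 9 survives at r7c4. So r7c4=9.
Step 53. [r2c2∈{3}] r2c2 has the single candidate 3 ⇒ r2c2=3.

Answer: 5 1 7 8 9 3 6 2 4 / 8 3 6 4 1 2 7 9 5 / 9 4 2 5 7 6 8 1 3 / 1 8 3 7 2 9 5 4 6 / 2 7 9 6 5 4 3 8 1 / 6 5 4 1 3 8 9 7 2 / 3 2 1 9 8 5 4 6 7 / 7 6 8 3 4 1 2 5 9 / 4 9 5 2 6 7 1 3 8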